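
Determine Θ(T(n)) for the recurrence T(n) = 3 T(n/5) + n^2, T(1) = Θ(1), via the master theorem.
T(n) = Θ(n^2)

log_5 3 ≈ 0.683. f(n) = n^2 dominates n^(log_5 3) since 2 > 0.683, and the regularity condition a·f(n/b) = 3·(n/5)^2 = (3/25)·n^2 ≤ c·f(n) holds with c = 3/25 ≈ 0.12 < 1. So this is Case 3: T(n) = Θ(f(n)) = Θ(n^2).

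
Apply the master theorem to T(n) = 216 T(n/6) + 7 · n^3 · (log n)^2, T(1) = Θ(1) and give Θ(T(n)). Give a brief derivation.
T(n) = Θ(n^3 · (log n)^3)

Here log_6 216 = 3 and f(n) = 7 · n^3 · (log n)^2 = Θ(n^(log_6 216) · (log n)^2). This is the extended Case 2 of the master theorem (f matches the critical exponent up to log factors), giving T(n) = Θ(n^(log_6 216) · (log n)^(2+1)) = Θ(n^3 · (log n)^3).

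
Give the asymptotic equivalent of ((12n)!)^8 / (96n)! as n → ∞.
((12n)!)^8/(96n)! ~ ((2π·12n)^(7/2) / sqrt(8)) · 8^(−8·12n)  →  0

Write N = 12n. Stirling: N! ~ sqrt(2π N)(N/e)^N and (8N)! ~ sqrt(2π·8N)·(8N/e)^(8N).
  (N!)^8/(8N)! ~ (2π N)^(8/2) (N/e)^(8N) / [sqrt(2π·8N) (8N/e)^(8N)]
     = (2π N)^(8/2) / sqrt(2π·8N) · (N/(8N))^(8N)
     = (2π N)^((8−1)/2) / sqrt(8) · 8^(−8N).
Since 8^8 > 1, the factor 8^(−8N) decays exponentially, so the ratio → 0. Substituting N = 12n gives the stated form.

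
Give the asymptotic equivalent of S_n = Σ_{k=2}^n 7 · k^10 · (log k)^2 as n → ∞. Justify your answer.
S_n ~ 7 · n^11 · (log n)^2 / 11

By integral comparison, S_n = ∫_1^n 7 · x^10 · (log x)^2 dx + O(n^10 · (log n)^2). For the integral, the leading term of ∫_1^n x^10 (log x)^2 dx is n^11/11 · (log n)^2 (by repeated integration by parts; each step lowers the log-exponent and produces a relatively O(1/log n) correction). Hence S_n ~ 7 · n^11 · (log n)^2 / 11.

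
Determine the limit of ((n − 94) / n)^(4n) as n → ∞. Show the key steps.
lim = e^(−376)

Rewrite as (1 − 94/n)^(4n). By the standard limit (1 + x/n)^n → e^x, we have (1 − 94/n)^n → e^(−94), and raising to the 4th power gives e^(−376).
More precisely, ln[(1 − 94/n)^(4n)] = 4n · ln(1 − 94/n) = 4n · (-94/n + O(1/n^2)) = -376 + O(1/n) → -376.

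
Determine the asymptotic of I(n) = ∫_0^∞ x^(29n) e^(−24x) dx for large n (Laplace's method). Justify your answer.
I(n) ~ (sqrt(2π·29n) / 24) · (29n/(24e))^(29n)

Write the integrand as exp(29n ln x − 24x) and set f(x) = 29n ln x − 24x. Then f'(x) = 29n/x − 24 = 0 at x* = 29n/24, and f''(x*) = −29n/x*^2 = −24^2/(29n). Laplace's method (interior maximum) gives
  I(n) ~ e^(f(x*)) · sqrt(2π / |f''(x*)|)
        = exp(29n ln(29n/24) − 29n) · sqrt(2π · 29n / 24^2)
        = (29n/24)^(29n) e^(−29n) · sqrt(2π·29n) / 24
        = (sqrt(2π·29n) / 24) · (29n/(24e))^(29n).
This matches Γ(29n+1)/24^(29n+1) with Stirling applied to Γ.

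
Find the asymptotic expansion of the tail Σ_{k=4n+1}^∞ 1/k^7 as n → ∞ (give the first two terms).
Σ_{k>4n} 1/k^7 = 1/(6 · (4n)^6) − 1/(2 · (4n)^7) + O(1/(4n)^8)

Compare to the integral: ∫_{4n}^∞ x^(−7) dx = [−x^(−6)/6]_{4n}^∞ = 1/((7−1)·(4n)^6). The Euler-Maclaurin correction adds −f(4n)/2 = −1/(2·(4n)^7). Euler-Maclaurin then gives
  Σ_{k>4n} 1/k^7 = ∫_{4n}^∞ dx/x^7 − 1/(2·(4n)^7) + O(1/(4n)^8).
(Equivalently this is ζ(7) − Σ_{k≤4n} 1/k^7.)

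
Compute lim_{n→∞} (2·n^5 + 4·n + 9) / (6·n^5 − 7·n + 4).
lim = 2/6 = 1/3

For large n the leading n^5 terms dominate both numerator and denominator. Dividing top and bottom by n^5, every other term tends to 0, leaving 2/6 = 1/3.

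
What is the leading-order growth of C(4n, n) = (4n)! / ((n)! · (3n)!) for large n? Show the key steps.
C(4n, n) ~ (256/27)^(n) · sqrt(2/(3π·n))

Write N = n. Apply Stirling to each factorial:
  (4N)! ~ sqrt(2π·4N) · (4N/e)^(4N),
  N! ~ sqrt(2π N) · (N/e)^N,
  (3N)! ~ sqrt(2π·3N) · (3N/e)^(3N).
The exponential factors combine to (4N)^(4N) / (N^N · (3N)^(3N)) = 4^(4N)/3^(3N) = (4^4/3^3)^N = (256/27)^N.
The square-root prefactors combine to sqrt(2π·4N) / (sqrt(2π N)·sqrt(2π·3N)) = sqrt(4 / (2π·3·N)) = sqrt(2/(3π·n)).
Substituting N = n: C(4n, n) ~ (256/27)^(n) · sqrt(2/(3π·n)).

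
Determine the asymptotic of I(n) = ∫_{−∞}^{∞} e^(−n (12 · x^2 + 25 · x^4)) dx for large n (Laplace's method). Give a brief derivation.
I(n) ~ sqrt(π/(12n))

φ(x) = 12 · x^2 + 25 · x^4 has its unique global minimum at x* = 0 (since φ'(x) = 24x + 100x^3 = 0 only at x = 0 for real x with both coefficients positive, and φ → ∞ as |x| → ∞). At x* = 0, φ(0) = 0 and φ''(0) = 24. Laplace's method then gives
  I(n) ~ sqrt(2π / (n · φ''(0))) · e^(−n φ(0)) = sqrt(2π / (24n)) = sqrt(π/(12n)).
The 25 · x^4 term contributes only at subleading order (an O(1/n) relative correction).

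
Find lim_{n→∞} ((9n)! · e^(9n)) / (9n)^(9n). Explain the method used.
lim = ∞

Stirling: (9n)! ~ sqrt(2π·9n) · (9n/e)^(9n). Hence
  (9n)! · e^(9n) / (9n)^(9n) ~ sqrt(2π·9n) = sqrt(2π·9) · sqrt(n) → ∞.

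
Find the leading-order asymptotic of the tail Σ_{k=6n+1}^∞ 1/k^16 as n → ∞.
Σ_{k>6n} 1/k^16 ~ 1/(15 · (6n)^15)

Compare to the integral: ∫_{6n}^∞ x^(−16) dx = [−x^(−15)/15]_{6n}^∞ = 1/((16−1)·(6n)^15). Euler-Maclaurin then gives
  Σ_{k>6n} 1/k^16 = ∫_{6n}^∞ dx/x^16 − 1/(2·(6n)^16) + O(1/(6n)^17).
(Equivalently this is ζ(16) − Σ_{k≤6n} 1/k^16.)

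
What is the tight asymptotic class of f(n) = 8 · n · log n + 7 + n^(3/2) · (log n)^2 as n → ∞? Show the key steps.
f(n) ∈ Θ(n^(3/2) · (log n)^2)

Compare the terms by growth order. For large n, n^a · (log n)^b dominates n^a' · (log n)^b' iff a > a', or (a = a' and b > b'). Ranking the 3 terms shows the dominant one is n^(3/2) · (log n)^2. Hence f(n) ∈ Θ(n^(3/2) · (log n)^2).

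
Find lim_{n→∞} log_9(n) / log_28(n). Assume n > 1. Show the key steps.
lim = ln(28) / ln(9) = log_9(28)

Change of base: log_9(n) = ln n / ln 9 and log_28(n) = ln n / ln 28. The ratio is (ln n / ln 9) · (ln 28 / ln n) = ln 28 / ln 9, a constant independent of n. So the limit is ln 28 / ln 9 = log_9(28).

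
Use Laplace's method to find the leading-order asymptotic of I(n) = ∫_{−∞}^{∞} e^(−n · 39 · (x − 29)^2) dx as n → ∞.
I(n) = sqrt(π/(39n))

Here φ(x) = 39 · (x − 29)^2 has its unique minimum at x* = 29 with φ(x*) = 0 and φ''(x*) = 78. Laplace's method gives
  I(n) ~ e^(−n φ(x*)) · sqrt(2π / (n · φ''(x*))) = sqrt(2π / (78n)) = sqrt(π/(39n)).
This is exact: substituting u = (x − 29)·sqrt(39n) gives I(n) = (1/sqrt(39n)) ∫_{−∞}^{∞} e^(−u^2) du = sqrt(π/(39n)).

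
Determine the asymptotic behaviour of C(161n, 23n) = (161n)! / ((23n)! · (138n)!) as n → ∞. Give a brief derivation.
C(161n, 23n) ~ (823543/46656)^(23n) · sqrt(7/(12π·23n))

Write N = 23n. Apply Stirling to each factorial:
  (7N)! ~ sqrt(2π·7N) · (7N/e)^(7N),
  N! ~ sqrt(2π N) · (N/e)^N,
  (6N)! ~ sqrt(2π·6N) · (6N/e)^(6N).
The exponential factors combine to (7N)^(7N) / (N^N · (6N)^(6N)) = 7^(7N)/6^(6N) = (7^7/6^6)^N = (823543/46656)^N.
The square-root prefactors combine to sqrt(2π·7N) / (sqrt(2π N)·sqrt(2π·6N)) = sqrt(7 / (2π·6·N)) = sqrt(7/(12π·23n)).
Substituting N = 23n: C(161n, 23n) ~ (823543/46656)^(23n) · sqrt(7/(12π·23n)).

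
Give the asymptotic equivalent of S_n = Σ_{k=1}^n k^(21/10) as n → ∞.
S_n ~ (10/31) · n^(31/10)

Integral comparison: Σ_{k=1}^n k^(21/10) = ∫_0^n x^(21/10) dx + O(n^(21/10)). The integral is n^(1 + 21/10) / (1 + 21/10) = n^((21+10)/10) / ((21+10)/10) = (10/31) · n^(31/10).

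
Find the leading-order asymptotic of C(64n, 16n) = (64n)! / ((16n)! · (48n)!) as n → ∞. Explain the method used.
C(64n, 16n) ~ (256/27)^(16n) · sqrt(2/(3π·16n))

Write N = 16n. Apply Stirling to each factorial:
  (4N)! ~ sqrt(2π·4N) · (4N/e)^(4N),
  N! ~ sqrt(2π N) · (N/e)^N,
  (3N)! ~ sqrt(2π·3N) · (3N/e)^(3N).
The exponential factors combine to (4N)^(4N) / (N^N · (3N)^(3N)) = 4^(4N)/3^(3N) = (4^4/3^3)^N = (256/27)^N.
The square-root prefactors combine to sqrt(2π·4N) / (sqrt(2π N)·sqrt(2π·3N)) = sqrt(4 / (2π·3·N)) = sqrt(2/(3π·16n)).
Substituting N = 16n: C(64n, 16n) ~ (256/27)^(16n) · sqrt(2/(3π·16n)).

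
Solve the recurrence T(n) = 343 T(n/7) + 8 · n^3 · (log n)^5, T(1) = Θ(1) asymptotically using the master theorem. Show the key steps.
T(n) = Θ(n^3 · (log n)^6)

Here log_7 343 = 3 and f(n) = 8 · n^3 · (log n)^5 = Θ(n^(log_7 343) · (log n)^5). This is the extended Case 2 of the master theorem (f matches the critical exponent up to log factors), giving T(n) = Θ(n^(log_7 343) · (log n)^(5+1)) = Θ(n^3 · (log n)^6).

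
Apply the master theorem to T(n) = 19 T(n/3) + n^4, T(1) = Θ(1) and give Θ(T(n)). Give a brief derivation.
T(n) = Θ(n^4)

log_3 19 ≈ 2.680. f(n) = n^4 dominates n^(log_3 19) since 4 > 2.680, and the regularity condition a·f(n/b) = 19·(n/3)^4 = (19/81)·n^4 ≤ c·f(n) holds with c = 19/81 ≈ 0.235 < 1. So this is Case 3: T(n) = Θ(f(n)) = Θ(n^4).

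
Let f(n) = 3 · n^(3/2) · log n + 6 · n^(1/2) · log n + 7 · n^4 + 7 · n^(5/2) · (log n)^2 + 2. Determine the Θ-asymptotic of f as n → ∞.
f(n) ∈ Θ(n^4)

Compare the terms by growth order. For large n, n^a · (log n)^b dominates n^a' · (log n)^b' iff a > a', or (a = a' and b > b'). Ranking the 5 terms shows the dominant one is 7 · n^4. Hence f(n) ∈ Θ(n^4).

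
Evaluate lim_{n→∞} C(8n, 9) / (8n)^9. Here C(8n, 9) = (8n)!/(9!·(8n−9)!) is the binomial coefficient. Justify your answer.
lim = 1/9! = 1/362880

With N = 8n → ∞: C(N, 9) / N^9 = [N(N−1)…(N−8)] / (9! · N^9) = (1/9!) · 1 · (1 − 1/(8n)) · … · (1 − 8/(8n)). Each factor → 1 as N → ∞, so the limit is 1/9! = 1/362880.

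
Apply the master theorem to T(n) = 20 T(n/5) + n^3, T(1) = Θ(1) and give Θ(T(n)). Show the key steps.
T(n) = Θ(n^3)

log_5 20 ≈ 1.861. f(n) = n^3 dominates n^(log_5 20) since 3 > 1.861, and the regularity condition a·f(n/b) = 20·(n/5)^3 = (20/125)·n^3 ≤ c·f(n) holds with c = 20/125 ≈ 0.16 < 1. So this is Case 3: T(n) = Θ(f(n)) = Θ(n^3).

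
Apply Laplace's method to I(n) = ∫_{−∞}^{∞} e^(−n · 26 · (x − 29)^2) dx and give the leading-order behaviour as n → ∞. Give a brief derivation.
I(n) = sqrt(π/(26n))

Here φ(x) = 26 · (x − 29)^2 has its unique minimum at x* = 29 with φ(x*) = 0 and φ''(x*) = 52. Laplace's method gives
  I(n) ~ e^(−n φ(x*)) · sqrt(2π / (n · φ''(x*))) = sqrt(2π / (52n)) = sqrt(π/(26n)).
This is exact: substituting u = (x − 29)·sqrt(26n) gives I(n) = (1/sqrt(26n)) ∫_{−∞}^{∞} e^(−u^2) du = sqrt(π/(26n)).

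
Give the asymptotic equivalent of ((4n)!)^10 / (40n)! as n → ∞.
((4n)!)^10/(40n)! ~ ((2π·4n)^(9/2) / sqrt(10)) · 10^(−10·4n)  →  0

Write N = 4n. Stirling: N! ~ sqrt(2π N)(N/e)^N and (10N)! ~ sqrt(2π·10N)·(10N/e)^(10N).
  (N!)^10/(10N)! ~ (2π N)^(10/2) (N/e)^(10N) / [sqrt(2π·10N) (10N/e)^(10N)]
     = (2π N)^(10/2) / sqrt(2π·10N) · (N/(10N))^(10N)
     = (2π N)^((10−1)/2) / sqrt(10) · 10^(−10N).
Since 10^10 > 1, the factor 10^(−10N) decays exponentially, so the ratio → 0. Substituting N = 4n gives the stated form.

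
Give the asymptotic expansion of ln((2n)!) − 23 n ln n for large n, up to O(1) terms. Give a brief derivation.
ln((2n)!) − 23 n ln n = −21 n ln n + 2(ln 2 − 1) n + (1/2) ln(2π·2n) + O(1/n)

Stirling: ln((2n)!) = 2n ln(2n) − 2n + (1/2) ln(2π·2n) + O(1/n).
Expand 2n ln(2n) = 2n (ln n + ln 2) = 2n ln n + 2n ln 2.
Subtract 23n ln n: leading term is (2 − 23) n ln n = −21 n ln n. The next term is 2n ln 2 − 2n = 2(ln 2 − 1) n. Then the (1/2) ln(2π·2n) correction.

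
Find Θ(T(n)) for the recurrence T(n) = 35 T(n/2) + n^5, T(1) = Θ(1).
T(n) = Θ(n^(log_2 35))

Master theorem: compare f(n) = n^5 to n^(log_2 35) where log_2 35 ≈ 5.129. Since 5 < log_2 35, we have f(n) = O(n^(log_2 35 − ε)) for some ε > 0 — Case 1. Hence T(n) = Θ(n^(log_2 35)).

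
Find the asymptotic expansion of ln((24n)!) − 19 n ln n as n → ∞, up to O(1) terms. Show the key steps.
ln((24n)!) − 19 n ln n = 5 n ln n + 24(ln 24 − 1) n + (1/2) ln(2π·24n) + O(1/n)

Stirling: ln((24n)!) = 24n ln(24n) − 24n + (1/2) ln(2π·24n) + O(1/n).
Expand 24n ln(24n) = 24n (ln n + ln 24) = 24n ln n + 24n ln 24.
Subtract 19n ln n: leading term is (24 − 19) n ln n = 5 n ln n. The next term is 24n ln 24 − 24n = 24(ln 24 − 1) n. Then the (1/2) ln(2π·24n) correction.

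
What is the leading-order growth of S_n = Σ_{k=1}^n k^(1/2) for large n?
S_n ~ (2/3) · n^(3/2)

Integral comparison: Σ_{k=1}^n k^(1/2) = ∫_0^n x^(1/2) dx + O(n^(1/2)). The integral is n^(1 + 1/2) / (1 + 1/2) = n^((1+2)/2) / ((1+2)/2) = (2/3) · n^(3/2).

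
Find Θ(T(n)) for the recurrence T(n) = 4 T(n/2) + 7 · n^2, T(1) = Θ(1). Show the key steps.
T(n) = Θ(n^2 log n)

log_2 4 = 2, and f(n) = 7 · n^2 = Θ(n^(log_2 4)). This is Case 2 of the master theorem: T(n) = Θ(f(n) · log n) = Θ(n^2 log n).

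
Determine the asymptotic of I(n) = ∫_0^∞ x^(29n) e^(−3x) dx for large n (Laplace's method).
I(n) ~ (sqrt(2π·29n) / 3) · (29n/(3e))^(29n)

Write the integrand as exp(29n ln x − 3x) and set f(x) = 29n ln x − 3x. Then f'(x) = 29n/x − 3 = 0 at x* = 29n/3, and f''(x*) = −29n/x*^2 = −3^2/(29n). Laplace's method (interior maximum) gives
  I(n) ~ e^(f(x*)) · sqrt(2π / |f''(x*)|)
        = exp(29n ln(29n/3) − 29n) · sqrt(2π · 29n / 3^2)
        = (29n/3)^(29n) e^(−29n) · sqrt(2π·29n) / 3
        = (sqrt(2π·29n) / 3) · (29n/(3e))^(29n).
This matches Γ(29n+1)/3^(29n+1) with Stirling applied to Γ.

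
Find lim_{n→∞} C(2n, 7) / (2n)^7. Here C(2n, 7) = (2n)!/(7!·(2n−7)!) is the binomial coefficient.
lim = 1/7! = 1/5040

With N = 2n → ∞: C(N, 7) / N^7 = [N(N−1)…(N−6)] / (7! · N^7) = (1/7!) · 1 · (1 − 1/(2n)) · … · (1 − 6/(2n)). Each factor → 1 as N → ∞, so the limit is 1/7! = 1/5040.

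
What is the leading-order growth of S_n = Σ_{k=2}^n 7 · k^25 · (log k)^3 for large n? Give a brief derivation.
S_n ~ 7 · n^26 · (log n)^3 / 26

By integral comparison, S_n = ∫_1^n 7 · x^25 · (log x)^3 dx + O(n^25 · (log n)^3). For the integral, the leading term of ∫_1^n x^25 (log x)^3 dx is n^26/26 · (log n)^3 (by repeated integration by parts; each step lowers the log-exponent and produces a relatively O(1/log n) correction). Hence S_n ~ 7 · n^26 · (log n)^3 / 26.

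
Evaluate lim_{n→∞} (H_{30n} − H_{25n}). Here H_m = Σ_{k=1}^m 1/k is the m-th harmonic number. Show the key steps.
lim = ln(30/25) = ln(6/5)

Euler-Maclaurin gives H_m = ln m + γ + 1/(2m) + O(1/m^2). The γ and O(1/m) terms cancel in the difference:
  H_{30n} − H_{25n} = ln(30n) − ln(25n) + O(1/n) = ln(30/25) + O(1/n).
Hence the limit is ln(30/25) = ln(6/5).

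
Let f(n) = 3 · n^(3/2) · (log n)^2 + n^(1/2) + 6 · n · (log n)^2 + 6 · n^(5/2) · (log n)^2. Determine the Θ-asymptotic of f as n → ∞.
f(n) ∈ Θ(n^(5/2) · (log n)^2)

Compare the terms by growth order. For large n, n^a · (log n)^b dominates n^a' · (log n)^b' iff a > a', or (a = a' and b > b'). Ranking the 4 terms shows the dominant one is 6 · n^(5/2) · (log n)^2. Hence f(n) ∈ Θ(n^(5/2) · (log n)^2).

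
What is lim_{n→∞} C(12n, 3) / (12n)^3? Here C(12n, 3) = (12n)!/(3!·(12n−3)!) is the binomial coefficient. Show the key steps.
lim = 1/3! = 1/6

With N = 12n → ∞: C(N, 3) / N^3 = [N(N−1)…(N−2)] / (3! · N^3) = (1/3!) · 1 · (1 − 1/(12n)) · (1 − 2/(12n)). Each factor → 1 as N → ∞, so the limit is 1/3! = 1/6.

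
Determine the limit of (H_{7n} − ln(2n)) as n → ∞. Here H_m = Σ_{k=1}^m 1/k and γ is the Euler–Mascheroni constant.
lim = ln(7/2) + γ

By Euler-Maclaurin, H_m = ln m + γ + O(1/m). So
  H_{7n} − ln(2n) = ln(7n) + γ − ln(2n) + O(1/n)
                       = ln(7/2) + γ + O(1/n).
Hence the limit is ln(7/2) + γ.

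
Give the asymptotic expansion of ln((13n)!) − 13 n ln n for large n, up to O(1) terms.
ln((13n)!) − 13 n ln n = 13(ln 13 − 1) n + (1/2) ln(2π·13n) + O(1/n)

Stirling: ln((13n)!) = 13n ln(13n) − 13n + (1/2) ln(2π·13n) + O(1/n).
Since 13n ln(13n) = 13n ln n + 13n ln 13, subtracting 13n ln n cancels the n ln n term exactly. What remains is 13(ln 13 − 1) n + (1/2) ln(2π·13n) + O(1/n).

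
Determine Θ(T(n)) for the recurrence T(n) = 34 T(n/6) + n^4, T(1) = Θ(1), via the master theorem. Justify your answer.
T(n) = Θ(n^4)

log_6 34 ≈ 1.968. f(n) = n^4 dominates n^(log_6 34) since 4 > 1.968, and the regularity condition a·f(n/b) = 34·(n/6)^4 = (34/1296)·n^4 ≤ c·f(n) holds with c = 34/1296 ≈ 0.0262 < 1. So this is Case 3: T(n) = Θ(f(n)) = Θ(n^4).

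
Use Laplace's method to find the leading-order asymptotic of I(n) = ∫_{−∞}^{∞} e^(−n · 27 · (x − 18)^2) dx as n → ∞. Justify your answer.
I(n) = sqrt(π/(27n))

Here φ(x) = 27 · (x − 18)^2 has its unique minimum at x* = 18 with φ(x*) = 0 and φ''(x*) = 54. Laplace's method gives
  I(n) ~ e^(−n φ(x*)) · sqrt(2π / (n · φ''(x*))) = sqrt(2π / (54n)) = sqrt(π/(27n)).
This is exact: substituting u = (x − 18)·sqrt(27n) gives I(n) = (1/sqrt(27n)) ∫_{−∞}^{∞} e^(−u^2) du = sqrt(π/(27n)).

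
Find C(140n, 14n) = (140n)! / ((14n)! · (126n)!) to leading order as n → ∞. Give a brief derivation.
C(140n, 14n) ~ (10000000000/387420489)^(14n) · sqrt(5/(9π·14n))

Write N = 14n. Apply Stirling to each factorial:
  (10N)! ~ sqrt(2π·10N) · (10N/e)^(10N),
  N! ~ sqrt(2π N) · (N/e)^N,
  (9N)! ~ sqrt(2π·9N) · (9N/e)^(9N).
The exponential factors combine to (10N)^(10N) / (N^N · (9N)^(9N)) = 10^(10N)/9^(9N) = (10^10/9^9)^N = (10000000000/387420489)^N.
The square-root prefactors combine to sqrt(2π·10N) / (sqrt(2π N)·sqrt(2π·9N)) = sqrt(10 / (2π·9·N)) = sqrt(5/(9π·14n)).
Substituting N = 14n: C(140n, 14n) ~ (10000000000/387420489)^(14n) · sqrt(5/(9π·14n)).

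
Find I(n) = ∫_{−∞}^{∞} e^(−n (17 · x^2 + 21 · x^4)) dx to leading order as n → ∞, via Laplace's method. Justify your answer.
I(n) ~ sqrt(π/(17n))

φ(x) = 17 · x^2 + 21 · x^4 has its unique global minimum at x* = 0 (since φ'(x) = 34x + 84x^3 = 0 only at x = 0 for real x with both coefficients positive, and φ → ∞ as |x| → ∞). At x* = 0, φ(0) = 0 and φ''(0) = 34. Laplace's method then gives
  I(n) ~ sqrt(2π / (n · φ''(0))) · e^(−n φ(0)) = sqrt(2π / (34n)) = sqrt(π/(17n)).
The 21 · x^4 term contributes only at subleading order (an O(1/n) relative correction).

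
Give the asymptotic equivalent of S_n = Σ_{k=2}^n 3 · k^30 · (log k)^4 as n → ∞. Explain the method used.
S_n ~ 3 · n^31 · (log n)^4 / 31

By integral comparison, S_n = ∫_1^n 3 · x^30 · (log x)^4 dx + O(n^30 · (log n)^4). For the integral, the leading term of ∫_1^n x^30 (log x)^4 dx is n^31/31 · (log n)^4 (by repeated integration by parts; each step lowers the log-exponent and produces a relatively O(1/log n) correction). Hence S_n ~ 3 · n^31 · (log n)^4 / 31.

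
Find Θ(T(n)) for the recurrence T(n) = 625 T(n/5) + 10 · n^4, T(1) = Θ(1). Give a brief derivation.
T(n) = Θ(n^4 log n)

log_5 625 = 4, and f(n) = 10 · n^4 = Θ(n^(log_5 625)). This is Case 2 of the master theorem: T(n) = Θ(f(n) · log n) = Θ(n^4 log n).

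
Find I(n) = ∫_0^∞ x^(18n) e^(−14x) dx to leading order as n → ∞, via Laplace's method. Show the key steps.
I(n) ~ (sqrt(2π·18n) / 14) · (18n/(14e))^(18n)

Write the integrand as exp(18n ln x − 14x) and set f(x) = 18n ln x − 14x. Then f'(x) = 18n/x − 14 = 0 at x* = 18n/14, and f''(x*) = −18n/x*^2 = −14^2/(18n). Laplace's method (interior maximum) gives
  I(n) ~ e^(f(x*)) · sqrt(2π / |f''(x*)|)
        = exp(18n ln(18n/14) − 18n) · sqrt(2π · 18n / 14^2)
        = (18n/14)^(18n) e^(−18n) · sqrt(2π·18n) / 14
        = (sqrt(2π·18n) / 14) · (18n/(14e))^(18n).
This matches Γ(18n+1)/14^(18n+1) with Stirling applied to Γ.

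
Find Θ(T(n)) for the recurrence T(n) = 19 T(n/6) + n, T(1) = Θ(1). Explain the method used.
T(n) = Θ(n^(log_6 19))

Master theorem: compare f(n) = n to n^(log_6 19) where log_6 19 ≈ 1.643. Since 1 < log_6 19, we have f(n) = O(n^(log_6 19 − ε)) for some ε > 0 — Case 1. Hence T(n) = Θ(n^(log_6 19)).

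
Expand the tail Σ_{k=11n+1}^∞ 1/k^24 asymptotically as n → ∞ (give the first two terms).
Σ_{k>11n} 1/k^24 = 1/(23 · (11n)^23) − 1/(2 · (11n)^24) + O(1/(11n)^25)

Compare to the integral: ∫_{11n}^∞ x^(−24) dx = [−x^(−23)/23]_{11n}^∞ = 1/((24−1)·(11n)^23). The Euler-Maclaurin correction adds −f(11n)/2 = −1/(2·(11n)^24). Euler-Maclaurin then gives
  Σ_{k>11n} 1/k^24 = ∫_{11n}^∞ dx/x^24 − 1/(2·(11n)^24) + O(1/(11n)^25).
(Equivalently this is ζ(24) − Σ_{k≤11n} 1/k^24.)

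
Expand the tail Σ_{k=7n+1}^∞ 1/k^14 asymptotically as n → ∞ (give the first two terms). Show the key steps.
Σ_{k>7n} 1/k^14 = 1/(13 · (7n)^13) − 1/(2 · (7n)^14) + O(1/(7n)^15)

Compare to the integral: ∫_{7n}^∞ x^(−14) dx = [−x^(−13)/13]_{7n}^∞ = 1/((14−1)·(7n)^13). The Euler-Maclaurin correction adds −f(7n)/2 = −1/(2·(7n)^14). Euler-Maclaurin then gives
  Σ_{k>7n} 1/k^14 = ∫_{7n}^∞ dx/x^14 − 1/(2·(7n)^14) + O(1/(7n)^15).
(Equivalently this is ζ(14) − Σ_{k≤7n} 1/k^14.)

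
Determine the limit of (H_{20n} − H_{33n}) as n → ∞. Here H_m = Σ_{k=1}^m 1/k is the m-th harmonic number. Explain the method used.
lim = ln(20/33)

Euler-Maclaurin gives H_m = ln m + γ + 1/(2m) + O(1/m^2). The γ and O(1/m) terms cancel in the difference:
  H_{20n} − H_{33n} = ln(20n) − ln(33n) + O(1/n) = ln(20/33) + O(1/n).
Hence the limit is ln(20/33).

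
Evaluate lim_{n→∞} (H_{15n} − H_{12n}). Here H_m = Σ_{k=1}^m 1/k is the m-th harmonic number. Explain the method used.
lim = ln(15/12) = ln(5/4)

Euler-Maclaurin gives H_m = ln m + γ + 1/(2m) + O(1/m^2). The γ and O(1/m) terms cancel in the difference:
  H_{15n} − H_{12n} = ln(15n) − ln(12n) + O(1/n) = ln(15/12) + O(1/n).
Hence the limit is ln(15/12) = ln(5/4).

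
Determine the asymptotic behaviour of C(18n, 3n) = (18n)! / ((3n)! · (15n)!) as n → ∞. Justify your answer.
C(18n, 3n) ~ (46656/3125)^(3n) · sqrt(3/(5π·3n))

Write N = 3n. Apply Stirling to each factorial:
  (6N)! ~ sqrt(2π·6N) · (6N/e)^(6N),
  N! ~ sqrt(2π N) · (N/e)^N,
  (5N)! ~ sqrt(2π·5N) · (5N/e)^(5N).
The exponential factors combine to (6N)^(6N) / (N^N · (5N)^(5N)) = 6^(6N)/5^(5N) = (6^6/5^5)^N = (46656/3125)^N.
The square-root prefactors combine to sqrt(2π·6N) / (sqrt(2π N)·sqrt(2π·5N)) = sqrt(6 / (2π·5·N)) = sqrt(3/(5π·3n)).
Substituting N = 3n: C(18n, 3n) ~ (46656/3125)^(3n) · sqrt(3/(5π·3n)).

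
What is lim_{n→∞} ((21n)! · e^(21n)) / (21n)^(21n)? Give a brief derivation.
lim = ∞

Stirling: (21n)! ~ sqrt(2π·21n) · (21n/e)^(21n). Hence
  (21n)! · e^(21n) / (21n)^(21n) ~ sqrt(2π·21n) = sqrt(2π·21) · sqrt(n) → ∞.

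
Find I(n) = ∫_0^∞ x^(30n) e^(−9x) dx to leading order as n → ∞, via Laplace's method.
I(n) ~ (sqrt(2π·30n) / 9) · (30n/(9e))^(30n)

Write the integrand as exp(30n ln x − 9x) and set f(x) = 30n ln x − 9x. Then f'(x) = 30n/x − 9 = 0 at x* = 30n/9, and f''(x*) = −30n/x*^2 = −9^2/(30n). Laplace's method (interior maximum) gives
  I(n) ~ e^(f(x*)) · sqrt(2π / |f''(x*)|)
        = exp(30n ln(30n/9) − 30n) · sqrt(2π · 30n / 9^2)
        = (30n/9)^(30n) e^(−30n) · sqrt(2π·30n) / 9
        = (sqrt(2π·30n) / 9) · (30n/(9e))^(30n).
This matches Γ(30n+1)/9^(30n+1) with Stirling applied to Γ.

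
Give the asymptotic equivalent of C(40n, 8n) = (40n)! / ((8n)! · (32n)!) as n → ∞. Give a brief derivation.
C(40n, 8n) ~ (3125/256)^(8n) · sqrt(5/(8π·8n))

Write N = 8n. Apply Stirling to each factorial:
  (5N)! ~ sqrt(2π·5N) · (5N/e)^(5N),
  N! ~ sqrt(2π N) · (N/e)^N,
  (4N)! ~ sqrt(2π·4N) · (4N/e)^(4N).
The exponential factors combine to (5N)^(5N) / (N^N · (4N)^(4N)) = 5^(5N)/4^(4N) = (5^5/4^4)^N = (3125/256)^N.
The square-root prefactors combine to sqrt(2π·5N) / (sqrt(2π N)·sqrt(2π·4N)) = sqrt(5 / (2π·4·N)) = sqrt(5/(8π·8n)).
Substituting N = 8n: C(40n, 8n) ~ (3125/256)^(8n) · sqrt(5/(8π·8n)).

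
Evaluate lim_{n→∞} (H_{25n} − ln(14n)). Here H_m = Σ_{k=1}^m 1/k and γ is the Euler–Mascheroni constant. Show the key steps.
lim = ln(25/14) + γ

By Euler-Maclaurin, H_m = ln m + γ + O(1/m). So
  H_{25n} − ln(14n) = ln(25n) + γ − ln(14n) + O(1/n)
                       = ln(25/14) + γ + O(1/n).
Hence the limit is ln(25/14) + γ.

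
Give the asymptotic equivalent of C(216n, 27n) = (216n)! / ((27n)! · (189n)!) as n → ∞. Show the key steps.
C(216n, 27n) ~ (16777216/823543)^(27n) · sqrt(4/(7π·27n))

Write N = 27n. Apply Stirling to each factorial:
  (8N)! ~ sqrt(2π·8N) · (8N/e)^(8N),
  N! ~ sqrt(2π N) · (N/e)^N,
  (7N)! ~ sqrt(2π·7N) · (7N/e)^(7N).
The exponential factors combine to (8N)^(8N) / (N^N · (7N)^(7N)) = 8^(8N)/7^(7N) = (8^8/7^7)^N = (16777216/823543)^N.
The square-root prefactors combine to sqrt(2π·8N) / (sqrt(2π N)·sqrt(2π·7N)) = sqrt(8 / (2π·7·N)) = sqrt(4/(7π·27n)).
Substituting N = 27n: C(216n, 27n) ~ (16777216/823543)^(27n) · sqrt(4/(7π·27n)).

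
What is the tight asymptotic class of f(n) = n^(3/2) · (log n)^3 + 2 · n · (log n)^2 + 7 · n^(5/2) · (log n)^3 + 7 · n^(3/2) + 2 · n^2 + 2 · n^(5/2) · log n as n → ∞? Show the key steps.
f(n) ∈ Θ(n^(5/2) · (log n)^3)

Compare the terms by growth order. For large n, n^a · (log n)^b dominates n^a' · (log n)^b' iff a > a', or (a = a' and b > b'). Ranking the 6 terms shows the dominant one is 7 · n^(5/2) · (log n)^3. Hence f(n) ∈ Θ(n^(5/2) · (log n)^3).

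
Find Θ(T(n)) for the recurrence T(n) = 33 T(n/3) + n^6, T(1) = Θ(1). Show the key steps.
T(n) = Θ(n^6)

log_3 33 ≈ 3.183. f(n) = n^6 dominates n^(log_3 33) since 6 > 3.183, and the regularity condition a·f(n/b) = 33·(n/3)^6 = (33/729)·n^6 ≤ c·f(n) holds with c = 33/729 ≈ 0.0453 < 1. So this is Case 3: T(n) = Θ(f(n)) = Θ(n^6).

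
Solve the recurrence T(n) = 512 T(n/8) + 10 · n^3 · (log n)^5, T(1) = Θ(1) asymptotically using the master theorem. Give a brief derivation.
T(n) = Θ(n^3 · (log n)^6)

Here log_8 512 = 3 and f(n) = 10 · n^3 · (log n)^5 = Θ(n^(log_8 512) · (log n)^5). This is the extended Case 2 of the master theorem (f matches the critical exponent up to log factors), giving T(n) = Θ(n^(log_8 512) · (log n)^(5+1)) = Θ(n^3 · (log n)^6).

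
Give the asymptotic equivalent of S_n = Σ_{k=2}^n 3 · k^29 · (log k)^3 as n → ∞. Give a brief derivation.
S_n ~ n^30 · (log n)^3 / 10

By integral comparison, S_n = ∫_1^n 3 · x^29 · (log x)^3 dx + O(n^29 · (log n)^3). For the integral, the leading term of ∫_1^n x^29 (log x)^3 dx is n^30/30 · (log n)^3 (by repeated integration by parts; each step lowers the log-exponent and produces a relatively O(1/log n) correction). Hence S_n ~ n^30 · (log n)^3 / 10.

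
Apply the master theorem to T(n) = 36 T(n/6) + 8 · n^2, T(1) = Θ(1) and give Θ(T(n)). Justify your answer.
T(n) = Θ(n^2 log n)

log_6 36 = 2, and f(n) = 8 · n^2 = Θ(n^(log_6 36)). This is Case 2 of the master theorem: T(n) = Θ(f(n) · log n) = Θ(n^2 log n).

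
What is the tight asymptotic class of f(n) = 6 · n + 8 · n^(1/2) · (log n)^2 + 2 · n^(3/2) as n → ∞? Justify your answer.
f(n) ∈ Θ(n^(3/2))

Compare the terms by growth order. For large n, n^a · (log n)^b dominates n^a' · (log n)^b' iff a > a', or (a = a' and b > b'). Ranking the 3 terms shows the dominant one is 2 · n^(3/2). Hence f(n) ∈ Θ(n^(3/2)).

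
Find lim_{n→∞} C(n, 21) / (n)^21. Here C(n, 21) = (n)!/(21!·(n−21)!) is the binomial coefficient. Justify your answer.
lim = 1/21! = 1/51090942171709440000

With N = n → ∞: C(N, 21) / N^21 = [N(N−1)…(N−20)] / (21! · N^21) = (1/21!) · 1 · (1 − 1/n) · … · (1 − 20/n). Each factor → 1 as N → ∞, so the limit is 1/21! = 1/51090942171709440000.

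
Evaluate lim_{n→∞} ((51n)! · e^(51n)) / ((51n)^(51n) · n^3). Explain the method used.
lim = 0

Stirling: (51n)! ~ sqrt(2π·51n) · (51n/e)^(51n). Hence
  (51n)! · e^(51n) / (51n)^(51n) ~ sqrt(2π·51n).
Dividing by n^3: sqrt(2π·51n) / n^3 = sqrt(2π·51) · n^((1−6)/2), so the expression behaves like sqrt(2π·51) · n^((1−6)/2) → 0.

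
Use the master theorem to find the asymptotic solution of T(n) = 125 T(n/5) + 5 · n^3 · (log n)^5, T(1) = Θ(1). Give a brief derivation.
T(n) = Θ(n^3 · (log n)^6)

Here log_5 125 = 3 and f(n) = 5 · n^3 · (log n)^5 = Θ(n^(log_5 125) · (log n)^5). This is the extended Case 2 of the master theorem (f matches the critical exponent up to log factors), giving T(n) = Θ(n^(log_5 125) · (log n)^(5+1)) = Θ(n^3 · (log n)^6).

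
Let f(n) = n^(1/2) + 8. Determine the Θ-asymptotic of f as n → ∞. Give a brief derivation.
f(n) ∈ Θ(n^(1/2))

Compare the terms by growth order. For large n, n^a · (log n)^b dominates n^a' · (log n)^b' iff a > a', or (a = a' and b > b'). Ranking the 2 terms shows the dominant one is n^(1/2). Hence f(n) ∈ Θ(n^(1/2)).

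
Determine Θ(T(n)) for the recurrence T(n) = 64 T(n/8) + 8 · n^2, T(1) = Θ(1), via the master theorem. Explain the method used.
T(n) = Θ(n^2 log n)

log_8 64 = 2, and f(n) = 8 · n^2 = Θ(n^(log_8 64)). This is Case 2 of the master theorem: T(n) = Θ(f(n) · log n) = Θ(n^2 log n).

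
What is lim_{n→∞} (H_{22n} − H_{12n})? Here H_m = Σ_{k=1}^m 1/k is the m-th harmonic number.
lim = ln(22/12) = ln(11/6)

Euler-Maclaurin gives H_m = ln m + γ + 1/(2m) + O(1/m^2). The γ and O(1/m) terms cancel in the difference:
  H_{22n} − H_{12n} = ln(22n) − ln(12n) + O(1/n) = ln(22/12) + O(1/n).
Hence the limit is ln(22/12) = ln(11/6).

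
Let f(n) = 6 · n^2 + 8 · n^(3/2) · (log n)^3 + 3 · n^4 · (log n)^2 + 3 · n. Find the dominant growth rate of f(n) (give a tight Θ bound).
f(n) ∈ Θ(n^4 · (log n)^2)

Compare the terms by growth order. For large n, n^a · (log n)^b dominates n^a' · (log n)^b' iff a > a', or (a = a' and b > b'). Ranking the 4 terms shows the dominant one is 3 · n^4 · (log n)^2. Hence f(n) ∈ Θ(n^4 · (log n)^2).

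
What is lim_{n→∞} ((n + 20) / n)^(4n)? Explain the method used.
lim = e^80

Rewrite as (1 + 20/n)^(4n). By the standard limit (1 + x/n)^n → e^x, we have (1 + 20/n)^n → e^20, and raising to the 4th power gives e^80.
More precisely, ln[(1 + 20/n)^(4n)] = 4n · ln(1 + 20/n) = 4n · (20/n + O(1/n^2)) = 80 + O(1/n) → 80.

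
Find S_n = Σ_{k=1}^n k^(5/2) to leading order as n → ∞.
S_n ~ (2/7) · n^(7/2)

Integral comparison: Σ_{k=1}^n k^(5/2) = ∫_0^n x^(5/2) dx + O(n^(5/2)). The integral is n^(1 + 5/2) / (1 + 5/2) = n^((5+2)/2) / ((5+2)/2) = (2/7) · n^(7/2).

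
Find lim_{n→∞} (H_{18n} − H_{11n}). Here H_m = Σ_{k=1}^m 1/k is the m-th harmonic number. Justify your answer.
lim = ln(18/11)

Euler-Maclaurin gives H_m = ln m + γ + 1/(2m) + O(1/m^2). The γ and O(1/m) terms cancel in the difference:
  H_{18n} − H_{11n} = ln(18n) − ln(11n) + O(1/n) = ln(18/11) + O(1/n).
Hence the limit is ln(18/11).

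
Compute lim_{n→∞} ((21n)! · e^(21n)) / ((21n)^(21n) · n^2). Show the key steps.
lim = 0

Stirling: (21n)! ~ sqrt(2π·21n) · (21n/e)^(21n). Hence
  (21n)! · e^(21n) / (21n)^(21n) ~ sqrt(2π·21n).
Dividing by n^2: sqrt(2π·21n) / n^2 = sqrt(2π·21) · n^((1−4)/2), so the expression behaves like sqrt(2π·21) · n^((1−4)/2) → 0.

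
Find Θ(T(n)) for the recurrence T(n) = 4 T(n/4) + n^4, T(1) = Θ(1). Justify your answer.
T(n) = Θ(n^4)

log_4 4 ≈ 1.000. f(n) = n^4 dominates n^(log_4 4) since 4 > 1.000, and the regularity condition a·f(n/b) = 4·(n/4)^4 = (4/256)·n^4 ≤ c·f(n) holds with c = 4/256 ≈ 0.0156 < 1. So this is Case 3: T(n) = Θ(f(n)) = Θ(n^4).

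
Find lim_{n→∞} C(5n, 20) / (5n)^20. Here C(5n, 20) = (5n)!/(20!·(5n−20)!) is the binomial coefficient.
lim = 1/20! = 1/2432902008176640000

With N = 5n → ∞: C(N, 20) / N^20 = [N(N−1)…(N−19)] / (20! · N^20) = (1/20!) · 1 · (1 − 1/(5n)) · … · (1 − 19/(5n)). Each factor → 1 as N → ∞, so the limit is 1/20! = 1/2432902008176640000.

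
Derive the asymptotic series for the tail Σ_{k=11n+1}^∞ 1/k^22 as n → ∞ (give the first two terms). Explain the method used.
Σ_{k>11n} 1/k^22 = 1/(21 · (11n)^21) − 1/(2 · (11n)^22) + O(1/(11n)^23)

Compare to the integral: ∫_{11n}^∞ x^(−22) dx = [−x^(−21)/21]_{11n}^∞ = 1/((22−1)·(11n)^21). The Euler-Maclaurin correction adds −f(11n)/2 = −1/(2·(11n)^22). Euler-Maclaurin then gives
  Σ_{k>11n} 1/k^22 = ∫_{11n}^∞ dx/x^22 − 1/(2·(11n)^22) + O(1/(11n)^23).
(Equivalently this is ζ(22) − Σ_{k≤11n} 1/k^22.)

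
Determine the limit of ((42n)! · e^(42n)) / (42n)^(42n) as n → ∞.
lim = ∞

Stirling: (42n)! ~ sqrt(2π·42n) · (42n/e)^(42n). Hence
  (42n)! · e^(42n) / (42n)^(42n) ~ sqrt(2π·42n) = sqrt(2π·42) · sqrt(n) → ∞.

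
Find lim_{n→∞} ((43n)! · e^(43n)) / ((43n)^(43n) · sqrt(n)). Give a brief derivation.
lim = sqrt(2π·43)

Stirling: (43n)! ~ sqrt(2π·43n) · (43n/e)^(43n). Hence
  (43n)! · e^(43n) / (43n)^(43n) ~ sqrt(2π·43n).
Dividing by sqrt(n): sqrt(2π·43n) / sqrt(n) = sqrt(2π·43) · n^((1−1)/2), so the limit is sqrt(2π·43).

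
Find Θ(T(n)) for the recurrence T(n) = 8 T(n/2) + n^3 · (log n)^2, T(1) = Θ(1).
T(n) = Θ(n^3 · (log n)^3)

Here log_2 8 = 3 and f(n) = n^3 · (log n)^2 = Θ(n^(log_2 8) · (log n)^2). This is the extended Case 2 of the master theorem (f matches the critical exponent up to log factors), giving T(n) = Θ(n^(log_2 8) · (log n)^(2+1)) = Θ(n^3 · (log n)^3).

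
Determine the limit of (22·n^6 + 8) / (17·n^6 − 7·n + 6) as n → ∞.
lim = 22/17

For large n the leading n^6 terms dominate both numerator and denominator. Dividing top and bottom by n^6, every other term tends to 0, leaving 22/17.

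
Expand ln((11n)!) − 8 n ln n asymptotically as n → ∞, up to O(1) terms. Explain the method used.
ln((11n)!) − 8 n ln n = 3 n ln n + 11(ln 11 − 1) n + (1/2) ln(2π·11n) + O(1/n)

Stirling: ln((11n)!) = 11n ln(11n) − 11n + (1/2) ln(2π·11n) + O(1/n).
Expand 11n ln(11n) = 11n (ln n + ln 11) = 11n ln n + 11n ln 11.
Subtract 8n ln n: leading term is (11 − 8) n ln n = 3 n ln n. The next term is 11n ln 11 − 11n = 11(ln 11 − 1) n. Then the (1/2) ln(2π·11n) correction.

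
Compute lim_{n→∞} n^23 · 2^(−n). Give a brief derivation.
lim = 0

Exponentials with base > 1 dominate every fixed polynomial: for any fixed c, n^c / 2^n → 0 as n → ∞ (e.g. by the ratio test, or by writing 2^n = e^(n ln 2) and noting e^(n ln 2) / n^c → ∞). Hence n^23 · 2^(−n) = n^23 / 2^n → 0.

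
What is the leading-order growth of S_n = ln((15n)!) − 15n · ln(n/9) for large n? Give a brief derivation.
S_n ~ 15n · (ln 135 − 1) + O(ln n)

Stirling: ln((15n)!) = 15n ln(15n) − 15n + O(ln n).
  S_n = 15n ln(15n) − 15n − 15n ln(n/9) + O(ln n)
      = 15n ln(15n) − 15n ln n + 15n ln 9 − 15n + O(ln n)
      = 15n ln 15 + 15n ln 9 − 15n + O(ln n)
      = 15n (ln 135 − 1) + O(ln n).
Numerically ln(135) − 1 ≈ 3.9053.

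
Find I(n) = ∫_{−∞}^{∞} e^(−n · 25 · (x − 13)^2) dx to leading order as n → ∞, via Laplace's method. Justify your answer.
I(n) = sqrt(π/(25n))

Here φ(x) = 25 · (x − 13)^2 has its unique minimum at x* = 13 with φ(x*) = 0 and φ''(x*) = 50. Laplace's method gives
  I(n) ~ e^(−n φ(x*)) · sqrt(2π / (n · φ''(x*))) = sqrt(2π / (50n)) = sqrt(π/(25n)).
This is exact: substituting u = (x − 13)·sqrt(25n) gives I(n) = (1/sqrt(25n)) ∫_{−∞}^{∞} e^(−u^2) du = sqrt(π/(25n)).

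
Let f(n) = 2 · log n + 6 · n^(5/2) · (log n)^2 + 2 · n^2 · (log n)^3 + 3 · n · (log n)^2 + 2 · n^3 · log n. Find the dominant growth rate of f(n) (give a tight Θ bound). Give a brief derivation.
f(n) ∈ Θ(n^3 · log n)

Compare the terms by growth order. For large n, n^a · (log n)^b dominates n^a' · (log n)^b' iff a > a', or (a = a' and b > b'). Ranking the 5 terms shows the dominant one is 2 · n^3 · log n. Hence f(n) ∈ Θ(n^3 · log n).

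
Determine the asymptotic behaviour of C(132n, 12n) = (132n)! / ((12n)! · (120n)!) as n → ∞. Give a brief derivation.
C(132n, 12n) ~ (285311670611/10000000000)^(12n) · sqrt(11/(20π·12n))

Write N = 12n. Apply Stirling to each factorial:
  (11N)! ~ sqrt(2π·11N) · (11N/e)^(11N),
  N! ~ sqrt(2π N) · (N/e)^N,
  (10N)! ~ sqrt(2π·10N) · (10N/e)^(10N).
The exponential factors combine to (11N)^(11N) / (N^N · (10N)^(10N)) = 11^(11N)/10^(10N) = (11^11/10^10)^N = (285311670611/10000000000)^N.
The square-root prefactors combine to sqrt(2π·11N) / (sqrt(2π N)·sqrt(2π·10N)) = sqrt(11 / (2π·10·N)) = sqrt(11/(20π·12n)).
Substituting N = 12n: C(132n, 12n) ~ (285311670611/10000000000)^(12n) · sqrt(11/(20π·12n)).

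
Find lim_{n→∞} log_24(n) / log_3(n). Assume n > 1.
lim = ln(3) / ln(24) = log_24(3)

Change of base: log_24(n) = ln n / ln 24 and log_3(n) = ln n / ln 3. The ratio is (ln n / ln 24) · (ln 3 / ln n) = ln 3 / ln 24, a constant independent of n. So the limit is ln 3 / ln 24 = log_24(3).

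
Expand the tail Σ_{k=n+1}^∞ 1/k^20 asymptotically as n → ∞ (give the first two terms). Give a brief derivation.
Σ_{k>n} 1/k^20 = 1/(19 · n^19) − 1/(2 · n^20) + O(1/n^21)

Compare to the integral: ∫_{n}^∞ x^(−20) dx = [−x^(−19)/19]_{n}^∞ = 1/((20−1)·n^19). The Euler-Maclaurin correction adds −f(n)/2 = −1/(2·n^20). Euler-Maclaurin then gives
  Σ_{k>n} 1/k^20 = ∫_{n}^∞ dx/x^20 − 1/(2·n^20) + O(1/n^21).
(Equivalently this is ζ(20) − Σ_{k≤n} 1/k^20.)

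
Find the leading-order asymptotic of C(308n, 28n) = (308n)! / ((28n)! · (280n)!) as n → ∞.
C(308n, 28n) ~ (285311670611/10000000000)^(28n) · sqrt(11/(20π·28n))

Write N = 28n. Apply Stirling to each factorial:
  (11N)! ~ sqrt(2π·11N) · (11N/e)^(11N),
  N! ~ sqrt(2π N) · (N/e)^N,
  (10N)! ~ sqrt(2π·10N) · (10N/e)^(10N).
The exponential factors combine to (11N)^(11N) / (N^N · (10N)^(10N)) = 11^(11N)/10^(10N) = (11^11/10^10)^N = (285311670611/10000000000)^N.
The square-root prefactors combine to sqrt(2π·11N) / (sqrt(2π N)·sqrt(2π·10N)) = sqrt(11 / (2π·10·N)) = sqrt(11/(20π·28n)).
Substituting N = 28n: C(308n, 28n) ~ (285311670611/10000000000)^(28n) · sqrt(11/(20π·28n)).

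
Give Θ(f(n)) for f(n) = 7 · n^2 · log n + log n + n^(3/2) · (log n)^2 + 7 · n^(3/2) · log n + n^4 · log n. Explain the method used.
f(n) ∈ Θ(n^4 · log n)

Compare the terms by growth order. For large n, n^a · (log n)^b dominates n^a' · (log n)^b' iff a > a', or (a = a' and b > b'). Ranking the 5 terms shows the dominant one is n^4 · log n. Hence f(n) ∈ Θ(n^4 · log n).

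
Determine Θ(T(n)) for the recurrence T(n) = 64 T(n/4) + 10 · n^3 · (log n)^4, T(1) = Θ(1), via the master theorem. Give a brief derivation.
T(n) = Θ(n^3 · (log n)^5)

Here log_4 64 = 3 and f(n) = 10 · n^3 · (log n)^4 = Θ(n^(log_4 64) · (log n)^4). This is the extended Case 2 of the master theorem (f matches the critical exponent up to log factors), giving T(n) = Θ(n^(log_4 64) · (log n)^(4+1)) = Θ(n^3 · (log n)^5).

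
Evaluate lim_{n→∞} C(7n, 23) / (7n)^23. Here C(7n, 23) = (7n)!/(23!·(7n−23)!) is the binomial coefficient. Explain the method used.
lim = 1/23! = 1/25852016738884976640000

With N = 7n → ∞: C(N, 23) / N^23 = [N(N−1)…(N−22)] / (23! · N^23) = (1/23!) · 1 · (1 − 1/(7n)) · … · (1 − 22/(7n)). Each factor → 1 as N → ∞, so the limit is 1/23! = 1/25852016738884976640000.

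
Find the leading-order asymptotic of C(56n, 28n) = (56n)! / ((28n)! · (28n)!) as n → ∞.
C(56n, 28n) ~ (4)^(28n) · sqrt(1/(π·28n))

Write N = 28n. Apply Stirling to each factorial:
  (2N)! ~ sqrt(2π·2N) · (2N/e)^(2N),
  N! ~ sqrt(2π N) · (N/e)^N,
  (1N)! ~ sqrt(2π·1N) · (1N/e)^(1N).
The exponential factors combine to (2N)^(2N) / (N^N · (1N)^(1N)) = 2^(2N)/1^(1N) = (2^2/1^1)^N = (4)^N.
The square-root prefactors combine to sqrt(2π·2N) / (sqrt(2π N)·sqrt(2π·1N)) = sqrt(2 / (2π·1·N)) = sqrt(1/(π·28n)).
Substituting N = 28n: C(56n, 28n) ~ (4)^(28n) · sqrt(1/(π·28n)).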